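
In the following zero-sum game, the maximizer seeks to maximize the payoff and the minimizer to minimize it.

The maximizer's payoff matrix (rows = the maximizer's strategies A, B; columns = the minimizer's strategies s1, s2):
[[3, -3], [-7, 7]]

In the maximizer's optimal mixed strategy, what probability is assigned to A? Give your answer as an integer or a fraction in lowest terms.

7/10

Row minima are -3 and -7, so the maximizer's maximin is -3; column maxima are 3 and 7, so the minimizer's minimax is 3. These differ, so the equilibrium is in mixed strategies.
Let the maximizer play A with probability p. The minimizer is indifferent when 3p − 7(1−p) = −3p + 7(1−p), giving p = 7/10.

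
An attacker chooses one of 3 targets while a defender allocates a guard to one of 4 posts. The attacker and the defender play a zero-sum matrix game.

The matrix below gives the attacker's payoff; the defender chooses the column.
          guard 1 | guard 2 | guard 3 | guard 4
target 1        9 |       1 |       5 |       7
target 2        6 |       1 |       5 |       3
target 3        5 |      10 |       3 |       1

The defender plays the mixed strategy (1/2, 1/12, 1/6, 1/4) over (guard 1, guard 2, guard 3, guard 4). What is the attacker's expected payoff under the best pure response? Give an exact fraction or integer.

target 1: (9)·(1/2) + (1)·(1/12) + (5)·(1/6) + (7)·(1/4) = 43/6.
target 2: (6)·(1/2) + (1)·(1/12) + (5)·(1/6) + (3)·(1/4) = 14/3.
target 3: (5)·(1/2) + (10)·(1/12) + (3)·(1/6) + (1)·(1/4) = 49/12.
The best pure response is target 1 with expected payoff 43/6.

43/6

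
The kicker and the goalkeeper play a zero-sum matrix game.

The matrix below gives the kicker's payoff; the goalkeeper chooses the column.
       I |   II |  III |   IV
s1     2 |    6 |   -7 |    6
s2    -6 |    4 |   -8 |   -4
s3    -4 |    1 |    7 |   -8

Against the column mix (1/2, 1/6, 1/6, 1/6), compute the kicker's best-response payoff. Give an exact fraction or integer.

s1: (2)·(1/2) + (6)·(1/6) + (-7)·(1/6) + (6)·(1/6) = 11/6.
s2: (-6)·(1/2) + (4)·(1/6) + (-8)·(1/6) + (-4)·(1/6) = -13/3.
s3: (-4)·(1/2) + (1)·(1/6) + (7)·(1/6) + (-8)·(1/6) = -2.
The best pure response is s1 with expected payoff 11/6.

11/6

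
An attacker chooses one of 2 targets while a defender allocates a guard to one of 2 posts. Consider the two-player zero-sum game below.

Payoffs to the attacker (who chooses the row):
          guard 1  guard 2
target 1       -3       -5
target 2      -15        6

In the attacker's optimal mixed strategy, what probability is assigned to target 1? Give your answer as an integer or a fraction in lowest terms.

Row minima are -5 and -15, so the attacker's maximin is -5; column maxima are -3 and 6, so the defender's minimax is -3. These differ, so the equilibrium is in mixed strategies.
Let the attacker play target 1 with probability p. The defender is indifferent when −3p − 15(1−p) = −5p + 6(1−p), giving p = 21/23.

21/23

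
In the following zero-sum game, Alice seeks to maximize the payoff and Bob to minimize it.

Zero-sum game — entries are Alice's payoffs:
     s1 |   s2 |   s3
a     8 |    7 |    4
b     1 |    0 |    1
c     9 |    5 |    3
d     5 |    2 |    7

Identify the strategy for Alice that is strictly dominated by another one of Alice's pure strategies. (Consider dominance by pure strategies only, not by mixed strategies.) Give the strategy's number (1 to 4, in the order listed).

Compare b with a: 8 > 1, 7 > 0, 4 > 1.
So a strictly dominates b for Alice; b is strictly dominated.

2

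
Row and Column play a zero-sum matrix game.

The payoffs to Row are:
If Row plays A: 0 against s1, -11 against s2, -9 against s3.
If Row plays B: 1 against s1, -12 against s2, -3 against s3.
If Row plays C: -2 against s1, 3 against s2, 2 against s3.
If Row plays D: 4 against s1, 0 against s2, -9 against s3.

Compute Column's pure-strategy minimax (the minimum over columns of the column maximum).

The worst case (largest entry) in each column is s1: 4, s2: 3, s3: 2.
The best (smallest) of these is 2.

2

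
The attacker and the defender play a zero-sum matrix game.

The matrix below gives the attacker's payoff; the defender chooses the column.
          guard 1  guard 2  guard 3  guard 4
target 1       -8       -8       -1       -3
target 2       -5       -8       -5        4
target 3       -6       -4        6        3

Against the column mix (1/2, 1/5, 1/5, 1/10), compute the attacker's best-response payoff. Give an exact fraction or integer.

target 1: (-8)·(1/2) + (-8)·(1/5) + (-1)·(1/5) + (-3)·(1/10) = -61/10.
target 2: (-5)·(1/2) + (-8)·(1/5) + (-5)·(1/5) + (4)·(1/10) = -47/10.
target 3: (-6)·(1/2) + (-4)·(1/5) + (6)·(1/5) + (3)·(1/10) = -23/10.
The best pure response is target 3 with expected payoff -23/10.

-23/10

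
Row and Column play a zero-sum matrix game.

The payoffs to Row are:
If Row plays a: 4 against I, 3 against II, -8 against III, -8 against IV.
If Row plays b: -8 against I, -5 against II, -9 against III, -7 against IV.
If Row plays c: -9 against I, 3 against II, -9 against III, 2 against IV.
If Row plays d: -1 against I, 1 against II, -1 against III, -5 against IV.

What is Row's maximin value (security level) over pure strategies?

The worst-case payoff for each row is a: -8, b: -9, c: -9, d: -5.
The best of these is -5.

-5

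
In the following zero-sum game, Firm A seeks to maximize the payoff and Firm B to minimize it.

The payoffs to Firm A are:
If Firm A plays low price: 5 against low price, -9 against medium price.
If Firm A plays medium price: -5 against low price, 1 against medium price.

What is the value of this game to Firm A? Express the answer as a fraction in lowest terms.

Row minima are -9 and -5, so Firm A's maximin is -5; column maxima are 5 and 1, so Firm B's minimax is 1. These differ, so the equilibrium is in mixed strategies.
Let Firm A play low price with probability p. Firm B is indifferent when 5p − 5(1−p) = −9p + (1−p), giving p = 3/10.
Let Firm B play low price with probability q. Firm A is indifferent when 5q − 9(1−q) = −5q + (1−q), giving q = 1/2.
The value is 5·(1/2) + (-9)·(1/2) = -2.

-2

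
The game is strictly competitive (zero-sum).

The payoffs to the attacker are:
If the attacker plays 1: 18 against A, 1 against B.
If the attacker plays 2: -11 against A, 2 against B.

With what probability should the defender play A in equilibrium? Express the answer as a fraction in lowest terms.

Row minima are 1 and -11, so the attacker's maximin is 1; column maxima are 18 and 2, so the defender's minimax is 2. These differ, so the equilibrium is in mixed strategies.
Let the defender play A with probability q. The attacker is indifferent when 18q + (1−q) = −11q + 2(1−q), giving q = 1/30.

1/30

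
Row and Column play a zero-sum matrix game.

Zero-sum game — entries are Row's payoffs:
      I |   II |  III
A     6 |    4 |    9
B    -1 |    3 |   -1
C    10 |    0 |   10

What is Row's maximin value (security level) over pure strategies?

4

The worst-case payoff for each row is A: 4, B: -1, C: 0.
The best of these is 4.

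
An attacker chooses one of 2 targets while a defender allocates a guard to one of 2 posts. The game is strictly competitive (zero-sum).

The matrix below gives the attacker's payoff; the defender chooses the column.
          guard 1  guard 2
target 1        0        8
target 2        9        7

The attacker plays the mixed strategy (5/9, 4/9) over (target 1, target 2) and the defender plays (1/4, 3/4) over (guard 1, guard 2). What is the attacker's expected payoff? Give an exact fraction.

20/3

Against (1/4, 3/4), each row's expected payoff is target 1: 6; target 2: 15/2.
Taking the (5/9, 4/9)-weighted average: (5/9)·(6) + (4/9)·(15/2) = 20/3.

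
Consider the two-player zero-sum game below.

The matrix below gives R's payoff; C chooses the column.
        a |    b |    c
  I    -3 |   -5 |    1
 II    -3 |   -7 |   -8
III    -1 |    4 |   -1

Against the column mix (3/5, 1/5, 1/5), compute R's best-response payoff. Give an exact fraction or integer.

I: (-3)·(3/5) + (-5)·(1/5) + (1)·(1/5) = -13/5.
II: (-3)·(3/5) + (-7)·(1/5) + (-8)·(1/5) = -24/5.
III: (-1)·(3/5) + (4)·(1/5) + (-1)·(1/5) = 0.
The best pure response is III with expected payoff 0.

0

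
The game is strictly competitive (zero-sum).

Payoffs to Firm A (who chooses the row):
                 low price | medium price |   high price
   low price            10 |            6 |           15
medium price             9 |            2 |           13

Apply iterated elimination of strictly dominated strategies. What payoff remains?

6

Column high price is strictly dominated by low price for Firm B (10<15, 9<13); eliminate high price.
Row medium price is strictly dominated by row low price (10>9, 6>2); eliminate medium price.
Column low price is strictly dominated by medium price for Firm B (6<10); eliminate low price.
Only (low price, medium price) remains, with payoff 6.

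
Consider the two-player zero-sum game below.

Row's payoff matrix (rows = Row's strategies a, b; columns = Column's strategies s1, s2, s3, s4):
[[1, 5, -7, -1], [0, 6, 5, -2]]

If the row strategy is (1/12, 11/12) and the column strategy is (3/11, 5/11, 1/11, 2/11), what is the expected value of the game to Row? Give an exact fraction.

30/11

Against (3/11, 5/11, 1/11, 2/11), each row's expected payoff is a: 19/11; b: 31/11.
Taking the (1/12, 11/12)-weighted average: (1/12)·(19/11) + (11/12)·(31/11) = 30/11.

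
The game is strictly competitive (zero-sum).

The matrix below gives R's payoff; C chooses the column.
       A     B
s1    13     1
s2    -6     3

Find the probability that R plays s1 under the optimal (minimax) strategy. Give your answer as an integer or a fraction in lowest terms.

3/7

Row minima are 1 and -6, so R's maximin is 1; column maxima are 13 and 3, so C's minimax is 3. These differ, so the equilibrium is in mixed strategies.
Let R play s1 with probability p. C is indifferent when 13p − 6(1−p) = p + 3(1−p), giving p = 3/7.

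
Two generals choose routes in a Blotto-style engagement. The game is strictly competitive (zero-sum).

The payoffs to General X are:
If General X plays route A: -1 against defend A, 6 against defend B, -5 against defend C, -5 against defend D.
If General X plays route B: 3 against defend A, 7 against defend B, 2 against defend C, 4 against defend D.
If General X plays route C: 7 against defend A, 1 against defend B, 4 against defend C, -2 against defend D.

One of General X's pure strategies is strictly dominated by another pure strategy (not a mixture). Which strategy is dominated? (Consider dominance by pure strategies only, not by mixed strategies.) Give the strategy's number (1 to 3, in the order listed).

Compare route A with route B: 3 > -1, 7 > 6, 2 > -5, 4 > -5.
So route B strictly dominates route A for General X; route A is strictly dominated.

1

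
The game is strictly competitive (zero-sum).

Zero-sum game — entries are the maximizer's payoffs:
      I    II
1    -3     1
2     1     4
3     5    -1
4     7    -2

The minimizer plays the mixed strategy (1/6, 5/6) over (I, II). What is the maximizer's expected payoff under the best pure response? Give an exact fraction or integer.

1: (-3)·(1/6) + (1)·(5/6) = 1/3.
2: (1)·(1/6) + (4)·(5/6) = 7/2.
3: (5)·(1/6) + (-1)·(5/6) = 0.
4: (7)·(1/6) + (-2)·(5/6) = -1/2.
The best pure response is 2 with expected payoff 7/2.

7/2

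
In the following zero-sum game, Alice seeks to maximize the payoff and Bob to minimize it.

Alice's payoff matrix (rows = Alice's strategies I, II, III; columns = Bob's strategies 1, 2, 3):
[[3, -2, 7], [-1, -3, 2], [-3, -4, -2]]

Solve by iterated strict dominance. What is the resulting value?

-2

Row III is strictly dominated by row I (3>-3, -2>-4, 7>-2); eliminate III.
Row II is strictly dominated by row I (3>-1, -2>-3, 7>2); eliminate II.
Column 3 is strictly dominated by 1 for Bob (3<7); eliminate 3.
Column 1 is strictly dominated by 2 for Bob (-2<3); eliminate 1.
Only (I, 2) remains, with payoff -2.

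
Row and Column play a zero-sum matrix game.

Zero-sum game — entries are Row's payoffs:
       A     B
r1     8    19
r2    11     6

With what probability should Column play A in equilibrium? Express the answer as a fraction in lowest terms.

Row minima are 8 and 6, so Row's maximin is 8; column maxima are 11 and 19, so Column's minimax is 11. These differ, so the equilibrium is in mixed strategies.
Let Column play A with probability q. Row is indifferent when 8q + 19(1−q) = 11q + 6(1−q), giving q = 13/16.

13/16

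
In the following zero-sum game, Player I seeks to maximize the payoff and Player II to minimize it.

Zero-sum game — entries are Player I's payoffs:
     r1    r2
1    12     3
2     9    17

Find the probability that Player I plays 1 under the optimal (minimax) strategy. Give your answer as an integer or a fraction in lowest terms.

8/17

Row minima are 3 and 9, so Player I's maximin is 9; column maxima are 12 and 17, so Player II's minimax is 12. These differ, so the equilibrium is in mixed strategies.
Let Player I play 1 with probability p. Player II is indifferent when 12p + 9(1−p) = 3p + 17(1−p), giving p = 8/17.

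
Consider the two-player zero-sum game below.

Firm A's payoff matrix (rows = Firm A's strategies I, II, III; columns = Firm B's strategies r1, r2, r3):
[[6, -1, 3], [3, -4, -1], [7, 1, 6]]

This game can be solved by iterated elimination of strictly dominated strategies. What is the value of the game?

1

Column r3 is strictly dominated by r2 for Firm B (-1<3, -4<-1, 1<6); eliminate r3.
Row I is strictly dominated by row III (7>6, 1>-1); eliminate I.
Column r1 is strictly dominated by r2 for Firm B (-4<3, 1<7); eliminate r1.
Row II is strictly dominated by row III (1>-4); eliminate II.
Only (III, r2) remains, with payoff 1.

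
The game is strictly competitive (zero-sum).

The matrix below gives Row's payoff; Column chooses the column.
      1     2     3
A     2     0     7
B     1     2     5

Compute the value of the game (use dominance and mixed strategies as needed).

4/3

Column 3 is strictly dominated by 1 for Column (it gives Row more in every row).
The remaining 2×2 game on (A, B) × (1, 2) has no saddle point. Let Row play A with probability p; indifference gives 2p + (1−p) = 2(1−p), so p = 1/3.
Similarly Column's optimal q on 1 is 2/3, and the value is 2·(2/3) + (0)·(1/3) = 4/3.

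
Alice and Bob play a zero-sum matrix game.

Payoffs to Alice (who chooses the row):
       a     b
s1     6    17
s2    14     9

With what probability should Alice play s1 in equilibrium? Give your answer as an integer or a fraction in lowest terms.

5/16

Row minima are 6 and 9, so Alice's maximin is 9; column maxima are 14 and 17, so Bob's minimax is 14. These differ, so the equilibrium is in mixed strategies.
Let Alice play s1 with probability p. Bob is indifferent when 6p + 14(1−p) = 17p + 9(1−p), giving p = 5/16.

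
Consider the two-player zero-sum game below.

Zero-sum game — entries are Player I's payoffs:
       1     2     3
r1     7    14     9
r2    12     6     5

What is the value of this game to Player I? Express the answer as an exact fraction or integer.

73/9

Column 2 is strictly dominated by 3 for Player II (it gives Player I more in every row).
The remaining 2×2 game on (r1, r2) × (1, 3) has no saddle point. Let Player I play r1 with probability p; indifference gives 7p + 12(1−p) = 9p + 5(1−p), so p = 7/9.
Similarly Player II's optimal q on 1 is 4/9, and the value is 7·(4/9) + (9)·(5/9) = 73/9.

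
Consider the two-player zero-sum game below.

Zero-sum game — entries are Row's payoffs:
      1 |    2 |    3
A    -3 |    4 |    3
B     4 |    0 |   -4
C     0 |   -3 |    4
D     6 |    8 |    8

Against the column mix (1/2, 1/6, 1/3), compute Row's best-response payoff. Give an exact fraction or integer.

A: (-3)·(1/2) + (4)·(1/6) + (3)·(1/3) = 1/6.
B: (4)·(1/2) + (0)·(1/6) + (-4)·(1/3) = 2/3.
C: (0)·(1/2) + (-3)·(1/6) + (4)·(1/3) = 5/6.
D: (6)·(1/2) + (8)·(1/6) + (8)·(1/3) = 7.
The best pure response is D with expected payoff 7.

7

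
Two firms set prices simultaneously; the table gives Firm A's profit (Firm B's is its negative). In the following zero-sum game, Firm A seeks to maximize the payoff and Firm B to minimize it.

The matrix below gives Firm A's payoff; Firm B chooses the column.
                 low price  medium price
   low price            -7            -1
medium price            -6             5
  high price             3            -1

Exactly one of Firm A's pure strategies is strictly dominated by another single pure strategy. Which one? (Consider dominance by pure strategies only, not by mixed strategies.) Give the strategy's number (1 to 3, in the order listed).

1

Compare low price with medium price: -6 > -7, 5 > -1.
So medium price strictly dominates low price for Firm A; low price is strictly dominated.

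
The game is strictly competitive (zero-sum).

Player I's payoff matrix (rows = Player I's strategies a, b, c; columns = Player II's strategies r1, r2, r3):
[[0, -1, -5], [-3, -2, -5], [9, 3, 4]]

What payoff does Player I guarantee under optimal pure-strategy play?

Row minima: -5, -5, 3 → Player I's maximin is 3.
Column maxima: 9, 3, 4 → Player II's minimax is 3.
They coincide at (c, r2), so the value is 3.

3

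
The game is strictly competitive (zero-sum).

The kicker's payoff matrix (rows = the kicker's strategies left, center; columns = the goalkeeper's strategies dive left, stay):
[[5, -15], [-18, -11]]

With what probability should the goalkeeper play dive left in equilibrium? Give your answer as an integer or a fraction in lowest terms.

Row minima are -15 and -18, so the kicker's maximin is -15; column maxima are 5 and -11, so the goalkeeper's minimax is -11. These differ, so the equilibrium is in mixed strategies.
Let the goalkeeper play dive left with probability q. The kicker is indifferent when 5q − 15(1−q) = −18q − 11(1−q), giving q = 4/27.

4/27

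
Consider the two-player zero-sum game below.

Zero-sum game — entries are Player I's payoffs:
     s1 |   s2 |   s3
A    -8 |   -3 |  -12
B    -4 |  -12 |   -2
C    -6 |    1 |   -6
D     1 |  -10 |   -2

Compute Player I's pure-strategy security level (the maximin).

The worst-case payoff for each row is A: -12, B: -12, C: -6, D: -10.
The best of these is -6.

-6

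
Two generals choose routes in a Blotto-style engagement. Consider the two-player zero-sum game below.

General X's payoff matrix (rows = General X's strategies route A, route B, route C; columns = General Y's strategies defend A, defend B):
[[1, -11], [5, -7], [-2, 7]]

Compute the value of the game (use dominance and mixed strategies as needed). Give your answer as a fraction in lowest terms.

1

Row route A is strictly dominated by row route B, so General X never plays it.
The remaining 2×2 game on (route B, route C) × (defend A, defend B) has no saddle point. Let General X play route B with probability p; indifference gives 5p − 2(1−p) = −7p + 7(1−p), so p = 3/7.
Similarly General Y's optimal q on defend A is 2/3, and the value is 5·(2/3) + (-7)·(1/3) = 1.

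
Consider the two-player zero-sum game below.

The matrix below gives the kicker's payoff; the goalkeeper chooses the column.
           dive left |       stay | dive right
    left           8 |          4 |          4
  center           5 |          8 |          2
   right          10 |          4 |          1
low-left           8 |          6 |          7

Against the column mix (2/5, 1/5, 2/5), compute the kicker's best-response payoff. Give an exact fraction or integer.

36/5

left: (8)·(2/5) + (4)·(1/5) + (4)·(2/5) = 28/5.
center: (5)·(2/5) + (8)·(1/5) + (2)·(2/5) = 22/5.
right: (10)·(2/5) + (4)·(1/5) + (1)·(2/5) = 26/5.
low-left: (8)·(2/5) + (6)·(1/5) + (7)·(2/5) = 36/5.
The best pure response is low-left with expected payoff 36/5.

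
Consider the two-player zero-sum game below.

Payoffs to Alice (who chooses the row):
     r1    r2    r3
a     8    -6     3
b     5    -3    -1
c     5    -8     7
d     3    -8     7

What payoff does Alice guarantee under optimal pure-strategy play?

Row minima: -6, -3, -8, -8 → Alice's maximin is -3.
Column maxima: 8, -3, 7 → Bob's minimax is -3.
They coincide at (b, r2), so the value is -3.

-3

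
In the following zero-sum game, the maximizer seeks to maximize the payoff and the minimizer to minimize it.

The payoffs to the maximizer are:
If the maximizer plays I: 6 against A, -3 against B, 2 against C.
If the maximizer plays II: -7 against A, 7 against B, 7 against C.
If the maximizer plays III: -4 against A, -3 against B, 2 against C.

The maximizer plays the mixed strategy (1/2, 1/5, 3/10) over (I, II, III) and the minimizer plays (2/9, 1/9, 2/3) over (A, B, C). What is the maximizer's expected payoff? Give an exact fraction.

89/45

Against (2/9, 1/9, 2/3), each row's expected payoff is I: 7/3; II: 35/9; III: 1/9.
Taking the (1/2, 1/5, 3/10)-weighted average: (1/2)·(7/3) + (1/5)·(35/9) + (3/10)·(1/9) = 89/45.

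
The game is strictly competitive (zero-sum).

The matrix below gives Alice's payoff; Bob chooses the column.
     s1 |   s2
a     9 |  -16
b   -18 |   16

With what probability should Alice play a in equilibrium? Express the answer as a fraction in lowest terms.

34/59

Row minima are -16 and -18, so Alice's maximin is -16; column maxima are 9 and 16, so Bob's minimax is 9. These differ, so the equilibrium is in mixed strategies.
Let Alice play a with probability p. Bob is indifferent when 9p − 18(1−p) = −16p + 16(1−p), giving p = 34/59.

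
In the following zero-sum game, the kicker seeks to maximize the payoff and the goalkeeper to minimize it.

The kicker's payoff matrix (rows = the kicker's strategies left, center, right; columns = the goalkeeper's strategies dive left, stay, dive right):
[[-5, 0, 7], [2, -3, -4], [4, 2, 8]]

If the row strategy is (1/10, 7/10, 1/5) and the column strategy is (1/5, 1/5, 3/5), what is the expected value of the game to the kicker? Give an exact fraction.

Against (1/5, 1/5, 3/5), each row's expected payoff is left: 16/5; center: -13/5; right: 6.
Taking the (1/10, 7/10, 1/5)-weighted average: (1/10)·(16/5) + (7/10)·(-13/5) + (1/5)·(6) = -3/10.

-3/10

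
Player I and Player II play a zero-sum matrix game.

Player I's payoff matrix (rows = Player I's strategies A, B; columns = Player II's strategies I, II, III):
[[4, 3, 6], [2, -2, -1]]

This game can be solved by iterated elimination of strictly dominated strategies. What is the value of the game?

3

Row B is strictly dominated by row A (4>2, 3>-2, 6>-1); eliminate B.
Column III is strictly dominated by I for Player II (4<6); eliminate III.
Column I is strictly dominated by II for Player II (3<4); eliminate I.
Only (A, II) remains, with payoff 3.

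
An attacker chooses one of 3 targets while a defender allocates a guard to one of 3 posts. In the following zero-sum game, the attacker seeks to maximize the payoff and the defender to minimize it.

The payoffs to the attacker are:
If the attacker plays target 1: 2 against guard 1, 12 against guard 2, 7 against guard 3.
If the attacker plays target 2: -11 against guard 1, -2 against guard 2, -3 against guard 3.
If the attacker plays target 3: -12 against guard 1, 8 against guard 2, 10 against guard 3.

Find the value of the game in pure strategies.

Row minima: 2, -11, -12 → the attacker's maximin is 2.
Column maxima: 2, 12, 10 → the defender's minimax is 2.
They coincide at (target 1, guard 1), so the value is 2.

2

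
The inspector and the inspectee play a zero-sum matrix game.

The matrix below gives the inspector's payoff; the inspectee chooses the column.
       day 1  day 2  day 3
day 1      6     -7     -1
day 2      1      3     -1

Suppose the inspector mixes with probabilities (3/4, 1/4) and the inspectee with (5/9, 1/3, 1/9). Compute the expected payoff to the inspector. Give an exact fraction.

Against (5/9, 1/3, 1/9), each row's expected payoff is day 1: 8/9; day 2: 13/9.
Taking the (3/4, 1/4)-weighted average: (3/4)·(8/9) + (1/4)·(13/9) = 37/36.

37/36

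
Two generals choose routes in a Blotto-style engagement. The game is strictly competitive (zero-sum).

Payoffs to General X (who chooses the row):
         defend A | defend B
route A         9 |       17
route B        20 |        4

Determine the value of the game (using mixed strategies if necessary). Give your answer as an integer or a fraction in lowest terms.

Row minima are 9 and 4, so General X's maximin is 9; column maxima are 20 and 17, so General Y's minimax is 17. These differ, so the equilibrium is in mixed strategies.
Let General X play route A with probability p. General Y is indifferent when 9p + 20(1−p) = 17p + 4(1−p), giving p = 2/3.
Let General Y play defend A with probability q. General X is indifferent when 9q + 17(1−q) = 20q + 4(1−q), giving q = 13/24.
The value is 9·(13/24) + (17)·(11/24) = 38/3.

38/3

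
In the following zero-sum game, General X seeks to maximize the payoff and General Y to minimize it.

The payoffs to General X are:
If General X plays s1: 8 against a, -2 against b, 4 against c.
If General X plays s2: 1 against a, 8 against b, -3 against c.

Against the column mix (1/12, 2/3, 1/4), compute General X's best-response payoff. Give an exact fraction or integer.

s1: (8)·(1/12) + (-2)·(2/3) + (4)·(1/4) = 1/3.
s2: (1)·(1/12) + (8)·(2/3) + (-3)·(1/4) = 14/3.
The best pure response is s2 with expected payoff 14/3.

14/3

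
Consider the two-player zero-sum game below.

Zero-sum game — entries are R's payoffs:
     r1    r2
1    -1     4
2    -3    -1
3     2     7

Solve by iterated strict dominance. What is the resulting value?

Column r2 is strictly dominated by r1 for C (-1<4, -3<-1, 2<7); eliminate r2.
Row 2 is strictly dominated by row 1 (-1>-3); eliminate 2.
Row 1 is strictly dominated by row 3 (2>-1); eliminate 1.
Only (3, r1) remains, with payoff 2.

2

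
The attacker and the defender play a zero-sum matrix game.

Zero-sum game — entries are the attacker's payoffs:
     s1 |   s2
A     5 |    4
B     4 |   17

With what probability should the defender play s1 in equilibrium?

Row minima are 4 and 4, so the attacker's maximin is 4; column maxima are 5 and 17, so the defender's minimax is 5. These differ, so the equilibrium is in mixed strategies.
Let the defender play s1 with probability q. The attacker is indifferent when 5q + 4(1−q) = 4q + 17(1−q), giving q = 13/14.

13/14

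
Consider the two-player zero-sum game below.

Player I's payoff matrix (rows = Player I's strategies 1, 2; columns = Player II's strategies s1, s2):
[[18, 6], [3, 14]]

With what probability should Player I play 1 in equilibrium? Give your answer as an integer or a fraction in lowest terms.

11/23

Row minima are 6 and 3, so Player I's maximin is 6; column maxima are 18 and 14, so Player II's minimax is 14. These differ, so the equilibrium is in mixed strategies.
Let Player I play 1 with probability p. Player II is indifferent when 18p + 3(1−p) = 6p + 14(1−p), giving p = 11/23.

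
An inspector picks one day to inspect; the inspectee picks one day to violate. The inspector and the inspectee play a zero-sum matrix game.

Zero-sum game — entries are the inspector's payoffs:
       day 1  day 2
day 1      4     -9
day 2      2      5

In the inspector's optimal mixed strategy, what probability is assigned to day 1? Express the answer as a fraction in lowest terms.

Row minima are -9 and 2, so the inspector's maximin is 2; column maxima are 4 and 5, so the inspectee's minimax is 4. These differ, so the equilibrium is in mixed strategies.
Let the inspector play day 1 with probability p. The inspectee is indifferent when 4p + 2(1−p) = −9p + 5(1−p), giving p = 3/16.

3/16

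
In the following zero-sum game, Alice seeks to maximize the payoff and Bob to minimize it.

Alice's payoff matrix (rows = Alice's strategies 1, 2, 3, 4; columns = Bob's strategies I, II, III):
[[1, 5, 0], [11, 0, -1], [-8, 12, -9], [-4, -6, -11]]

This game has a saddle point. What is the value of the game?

Row minima: 0, -1, -9, -11 → Alice's maximin is 0.
Column maxima: 11, 12, 0 → Bob's minimax is 0.
They coincide at (1, III), so the value is 0.

0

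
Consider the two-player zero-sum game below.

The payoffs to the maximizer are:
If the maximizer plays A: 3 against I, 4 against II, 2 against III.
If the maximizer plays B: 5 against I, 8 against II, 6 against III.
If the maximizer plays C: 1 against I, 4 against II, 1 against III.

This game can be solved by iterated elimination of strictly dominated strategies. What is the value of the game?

5

Column II is strictly dominated by I for the minimizer (3<4, 5<8, 1<4); eliminate II.
Row A is strictly dominated by row B (5>3, 6>2); eliminate A.
Row C is strictly dominated by row B (5>1, 6>1); eliminate C.
Column III is strictly dominated by I for the minimizer (5<6); eliminate III.
Only (B, I) remains, with payoff 5.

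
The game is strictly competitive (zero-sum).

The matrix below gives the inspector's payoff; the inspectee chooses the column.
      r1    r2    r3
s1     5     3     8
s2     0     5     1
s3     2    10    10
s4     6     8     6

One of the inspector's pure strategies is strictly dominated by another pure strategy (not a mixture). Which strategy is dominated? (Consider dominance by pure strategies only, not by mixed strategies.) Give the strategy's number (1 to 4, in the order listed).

2

Compare s2 with s3: 2 > 0, 10 > 5, 10 > 1.
So s3 strictly dominates s2 for the inspector; s2 is strictly dominated.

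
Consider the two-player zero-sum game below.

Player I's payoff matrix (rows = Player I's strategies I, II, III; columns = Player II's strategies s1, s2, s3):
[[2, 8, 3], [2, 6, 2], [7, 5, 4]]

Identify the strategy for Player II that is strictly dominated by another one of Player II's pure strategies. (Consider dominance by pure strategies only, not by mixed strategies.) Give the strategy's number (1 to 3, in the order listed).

Player II prefers columns that give Player I less. Compare s2 with s3: 3 < 8, 2 < 6, 4 < 5.
So s3 strictly dominates s2 for Player II; s2 is strictly dominated.

2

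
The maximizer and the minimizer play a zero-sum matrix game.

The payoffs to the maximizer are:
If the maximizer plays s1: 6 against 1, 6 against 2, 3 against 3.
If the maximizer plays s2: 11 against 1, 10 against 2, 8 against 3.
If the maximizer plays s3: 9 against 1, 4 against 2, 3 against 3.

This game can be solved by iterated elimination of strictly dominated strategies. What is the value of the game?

Column 1 is strictly dominated by 3 for the minimizer (3<6, 8<11, 3<9); eliminate 1.
Row s3 is strictly dominated by row s2 (10>4, 8>3); eliminate s3.
Column 2 is strictly dominated by 3 for the minimizer (3<6, 8<10); eliminate 2.
Row s1 is strictly dominated by row s2 (8>3); eliminate s1.
Only (s2, 3) remains, with payoff 8.

8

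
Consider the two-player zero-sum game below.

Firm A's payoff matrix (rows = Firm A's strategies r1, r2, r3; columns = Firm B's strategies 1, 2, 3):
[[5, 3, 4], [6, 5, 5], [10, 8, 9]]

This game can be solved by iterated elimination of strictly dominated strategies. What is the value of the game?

Column 1 is strictly dominated by 2 for Firm B (3<5, 5<6, 8<10); eliminate 1.
Row r1 is strictly dominated by row r2 (5>3, 5>4); eliminate r1.
Row r2 is strictly dominated by row r3 (8>5, 9>5); eliminate r2.
Column 3 is strictly dominated by 2 for Firm B (8<9); eliminate 3.
Only (r3, 2) remains, with payoff 8.

8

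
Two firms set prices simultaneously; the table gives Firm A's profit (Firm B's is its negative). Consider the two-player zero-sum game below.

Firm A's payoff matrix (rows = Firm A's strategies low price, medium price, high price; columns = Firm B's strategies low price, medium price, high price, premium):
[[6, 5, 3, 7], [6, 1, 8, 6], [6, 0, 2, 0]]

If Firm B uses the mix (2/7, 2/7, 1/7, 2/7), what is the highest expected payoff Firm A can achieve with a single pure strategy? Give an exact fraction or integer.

39/7

low price: (6)·(2/7) + (5)·(2/7) + (3)·(1/7) + (7)·(2/7) = 39/7.
medium price: (6)·(2/7) + (1)·(2/7) + (8)·(1/7) + (6)·(2/7) = 34/7.
high price: (6)·(2/7) + (0)·(2/7) + (2)·(1/7) + (0)·(2/7) = 2.
The best pure response is low price with expected payoff 39/7.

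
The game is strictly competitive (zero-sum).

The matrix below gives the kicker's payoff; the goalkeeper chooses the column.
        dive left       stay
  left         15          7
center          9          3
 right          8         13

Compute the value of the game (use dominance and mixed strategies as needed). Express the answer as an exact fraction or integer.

Row center is strictly dominated by row left, so the kicker never plays it.
The remaining 2×2 game on (left, right) × (dive left, stay) has no saddle point. Let the kicker play left with probability p; indifference gives 15p + 8(1−p) = 7p + 13(1−p), so p = 5/13.
Similarly the goalkeeper's optimal q on dive left is 6/13, and the value is 15·(6/13) + (7)·(7/13) = 139/13.

139/13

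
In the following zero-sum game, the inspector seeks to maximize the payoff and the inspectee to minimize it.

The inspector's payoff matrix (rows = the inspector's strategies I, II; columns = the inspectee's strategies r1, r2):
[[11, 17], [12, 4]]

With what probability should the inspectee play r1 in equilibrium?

Row minima are 11 and 4, so the inspector's maximin is 11; column maxima are 12 and 17, so the inspectee's minimax is 12. These differ, so the equilibrium is in mixed strategies.
Let the inspectee play r1 with probability q. The inspector is indifferent when 11q + 17(1−q) = 12q + 4(1−q), giving q = 13/14.

13/14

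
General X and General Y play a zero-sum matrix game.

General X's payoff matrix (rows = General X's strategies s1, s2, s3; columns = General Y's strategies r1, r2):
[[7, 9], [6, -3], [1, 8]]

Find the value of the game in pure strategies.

Row minima: 7, -3, 1 → General X's maximin is 7.
Column maxima: 7, 9 → General Y's minimax is 7.
They coincide at (s1, r1), so the value is 7.

7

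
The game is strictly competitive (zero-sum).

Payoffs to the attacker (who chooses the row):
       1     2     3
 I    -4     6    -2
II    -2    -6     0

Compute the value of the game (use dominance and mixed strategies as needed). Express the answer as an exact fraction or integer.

Column 3 is strictly dominated by 1 for the defender (it gives the attacker more in every row).
The remaining 2×2 game on (I, II) × (1, 2) has no saddle point. Let the attacker play I with probability p; indifference gives −4p − 2(1−p) = 6p − 6(1−p), so p = 2/7.
Similarly the defender's optimal q on 1 is 6/7, and the value is -4·(6/7) + (6)·(1/7) = -18/7.

-18/7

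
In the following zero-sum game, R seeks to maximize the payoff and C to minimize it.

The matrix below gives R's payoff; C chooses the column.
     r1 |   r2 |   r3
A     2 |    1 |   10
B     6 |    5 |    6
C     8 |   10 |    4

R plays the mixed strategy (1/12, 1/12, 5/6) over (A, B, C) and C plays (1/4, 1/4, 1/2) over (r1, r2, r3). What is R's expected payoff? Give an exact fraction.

51/8

Against (1/4, 1/4, 1/2), each row's expected payoff is A: 23/4; B: 23/4; C: 13/2.
Taking the (1/12, 1/12, 5/6)-weighted average: (1/12)·(23/4) + (1/12)·(23/4) + (5/6)·(13/2) = 51/8.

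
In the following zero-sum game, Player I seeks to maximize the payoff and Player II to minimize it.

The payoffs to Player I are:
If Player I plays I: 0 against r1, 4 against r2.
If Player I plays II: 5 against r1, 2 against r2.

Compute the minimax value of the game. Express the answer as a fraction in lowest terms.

20/7

Row minima are 0 and 2, so Player I's maximin is 2; column maxima are 5 and 4, so Player II's minimax is 4. These differ, so the equilibrium is in mixed strategies.
Let Player I play I with probability p. Player II is indifferent when 5(1−p) = 4p + 2(1−p), giving p = 3/7.
Let Player II play r1 with probability q. Player I is indifferent when 4(1−q) = 5q + 2(1−q), giving q = 2/7.
The value is 0·(2/7) + (4)·(5/7) = 20/7.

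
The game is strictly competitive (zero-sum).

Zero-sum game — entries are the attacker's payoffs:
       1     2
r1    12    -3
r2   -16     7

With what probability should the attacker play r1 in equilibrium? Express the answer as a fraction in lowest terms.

Row minima are -3 and -16, so the attacker's maximin is -3; column maxima are 12 and 7, so the defender's minimax is 7. These differ, so the equilibrium is in mixed strategies.
Let the attacker play r1 with probability p. The defender is indifferent when 12p − 16(1−p) = −3p + 7(1−p), giving p = 23/38.

23/38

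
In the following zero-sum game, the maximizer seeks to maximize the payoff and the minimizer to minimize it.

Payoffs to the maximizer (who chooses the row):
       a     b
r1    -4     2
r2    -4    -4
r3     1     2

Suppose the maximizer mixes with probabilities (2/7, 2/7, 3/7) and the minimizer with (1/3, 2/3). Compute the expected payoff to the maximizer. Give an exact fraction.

Against (1/3, 2/3), each row's expected payoff is r1: 0; r2: -4; r3: 5/3.
Taking the (2/7, 2/7, 3/7)-weighted average: (2/7)·(0) + (2/7)·(-4) + (3/7)·(5/3) = -3/7.

-3/7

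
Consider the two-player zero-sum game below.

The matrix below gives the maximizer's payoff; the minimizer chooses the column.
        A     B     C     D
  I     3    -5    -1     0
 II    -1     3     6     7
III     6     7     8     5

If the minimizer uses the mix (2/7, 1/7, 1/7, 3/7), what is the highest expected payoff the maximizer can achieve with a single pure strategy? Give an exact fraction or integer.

I: (3)·(2/7) + (-5)·(1/7) + (-1)·(1/7) + (0)·(3/7) = 0.
II: (-1)·(2/7) + (3)·(1/7) + (6)·(1/7) + (7)·(3/7) = 4.
III: (6)·(2/7) + (7)·(1/7) + (8)·(1/7) + (5)·(3/7) = 6.
The best pure response is III with expected payoff 6.

6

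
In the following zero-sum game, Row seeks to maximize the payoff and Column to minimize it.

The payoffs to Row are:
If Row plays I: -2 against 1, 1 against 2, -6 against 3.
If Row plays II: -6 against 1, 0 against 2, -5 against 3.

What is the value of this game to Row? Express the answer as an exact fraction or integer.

-26/5

Column 2 is strictly dominated by 1 for Column (it gives Row more in every row).
The remaining 2×2 game on (I, II) × (1, 3) has no saddle point. Let Row play I with probability p; indifference gives −2p − 6(1−p) = −6p − 5(1−p), so p = 1/5.
Similarly Column's optimal q on 1 is 1/5, and the value is -2·(1/5) + (-6)·(4/5) = -26/5.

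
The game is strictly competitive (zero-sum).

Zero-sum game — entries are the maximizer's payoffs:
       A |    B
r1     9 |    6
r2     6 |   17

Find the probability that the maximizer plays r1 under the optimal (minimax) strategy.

11/14

Row minima are 6 and 6, so the maximizer's maximin is 6; column maxima are 9 and 17, so the minimizer's minimax is 9. These differ, so the equilibrium is in mixed strategies.
Let the maximizer play r1 with probability p. The minimizer is indifferent when 9p + 6(1−p) = 6p + 17(1−p), giving p = 11/14.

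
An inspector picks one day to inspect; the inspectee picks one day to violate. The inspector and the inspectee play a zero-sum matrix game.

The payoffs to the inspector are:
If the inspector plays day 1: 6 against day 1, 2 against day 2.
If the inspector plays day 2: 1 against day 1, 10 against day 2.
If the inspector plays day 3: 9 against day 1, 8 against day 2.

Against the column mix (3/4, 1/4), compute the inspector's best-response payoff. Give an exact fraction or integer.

35/4

day 1: (6)·(3/4) + (2)·(1/4) = 5.
day 2: (1)·(3/4) + (10)·(1/4) = 13/4.
day 3: (9)·(3/4) + (8)·(1/4) = 35/4.
The best pure response is day 3 with expected payoff 35/4.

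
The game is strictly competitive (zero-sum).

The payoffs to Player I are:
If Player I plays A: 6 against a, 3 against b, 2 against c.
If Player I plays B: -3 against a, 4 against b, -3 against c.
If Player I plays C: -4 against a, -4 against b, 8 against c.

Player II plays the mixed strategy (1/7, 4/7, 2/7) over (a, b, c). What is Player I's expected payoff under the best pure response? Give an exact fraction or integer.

A: (6)·(1/7) + (3)·(4/7) + (2)·(2/7) = 22/7.
B: (-3)·(1/7) + (4)·(4/7) + (-3)·(2/7) = 1.
C: (-4)·(1/7) + (-4)·(4/7) + (8)·(2/7) = -4/7.
The best pure response is A with expected payoff 22/7.

22/7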